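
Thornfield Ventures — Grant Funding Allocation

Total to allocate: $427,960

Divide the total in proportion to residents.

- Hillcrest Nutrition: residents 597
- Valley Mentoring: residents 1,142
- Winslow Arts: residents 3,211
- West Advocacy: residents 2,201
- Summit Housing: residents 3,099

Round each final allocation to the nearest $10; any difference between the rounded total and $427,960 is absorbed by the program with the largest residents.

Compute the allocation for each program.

Hillcrest Nutrition: $24,930; Valley Mentoring: $47,680; Winslow Arts: $134,060; West Advocacy: $91,900; Summit Housing: $129,390

Residents total: 10,250.
Unrounded shares: Hillcrest Nutrition 597/10,250 × $427,960 = 24,926.06; Valley Mentoring 1,142/10,250 × $427,960 = 47,681.01; Winslow Arts 3,211/10,250 × $427,960 = 134,066.30; West Advocacy 2,201/10,250 × $427,960 = 91,896.58; Summit Housing 3,099/10,250 × $427,960 = 129,390.05.
At nearest $10: Hillcrest Nutrition $24,930; Valley Mentoring $47,680; Winslow Arts $134,070; West Advocacy $91,900; Summit Housing $129,390. Sum = $427,970.
Difference $427,960 − $427,970 = −$10 applied to largest residents (Winslow Arts): Winslow Arts becomes $134,060.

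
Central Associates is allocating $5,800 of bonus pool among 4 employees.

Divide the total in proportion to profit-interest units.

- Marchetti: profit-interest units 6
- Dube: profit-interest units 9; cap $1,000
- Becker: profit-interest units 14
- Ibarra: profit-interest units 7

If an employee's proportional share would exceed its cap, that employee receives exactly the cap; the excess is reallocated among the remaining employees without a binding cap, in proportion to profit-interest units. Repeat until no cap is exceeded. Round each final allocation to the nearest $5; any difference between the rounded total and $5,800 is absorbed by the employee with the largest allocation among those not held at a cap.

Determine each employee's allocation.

Marchetti: $1,065; Dube: $1,000; Becker: $2,490; Ibarra: $1,245

Profit-interest units total: 36.
Unconstrained shares: Marchetti 966.67; Dube 1,450.00; Becker 2,255.56; Ibarra 1,127.78.
Held at cap: Dube ($1,000); balance $4,800 reallocated over remaining profit-interest units 27.
Remaining shares: Marchetti 1,066.67 → $1,065; Becker 2,488.89 → $2,490; Ibarra 1,244.44 → $1,245.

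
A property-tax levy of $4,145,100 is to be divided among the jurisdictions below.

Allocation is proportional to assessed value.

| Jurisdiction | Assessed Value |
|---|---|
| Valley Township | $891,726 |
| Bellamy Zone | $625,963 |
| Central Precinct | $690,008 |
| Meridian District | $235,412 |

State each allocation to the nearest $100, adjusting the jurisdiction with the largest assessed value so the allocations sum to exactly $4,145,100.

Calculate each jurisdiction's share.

Sum of assessed value: 2,443,109.
Proportional shares: Valley Township 891,726/2,443,109 × $4,145,100 = 1,512,946.59; Bellamy Zone 625,963/2,443,109 × $4,145,100 = 1,062,039.90; Central Precinct 690,008/2,443,109 × $4,145,100 = 1,170,701.82; Meridian District 235,412/2,443,109 × $4,145,100 = 399,411.68.
At nearest $100: Valley Township $1,512,900; Bellamy Zone $1,062,000; Central Precinct $1,170,700; Meridian District $399,400. Sum = $4,145,000.
Difference $4,145,100 − $4,145,000 = +$100 applied to largest assessed value (Valley Township): Valley Township becomes $1,513,000.

Valley Township: $1,513,000 · Bellamy Zone: $1,062,000 · Central Precinct: $1,170,700 · Meridian District: $399,400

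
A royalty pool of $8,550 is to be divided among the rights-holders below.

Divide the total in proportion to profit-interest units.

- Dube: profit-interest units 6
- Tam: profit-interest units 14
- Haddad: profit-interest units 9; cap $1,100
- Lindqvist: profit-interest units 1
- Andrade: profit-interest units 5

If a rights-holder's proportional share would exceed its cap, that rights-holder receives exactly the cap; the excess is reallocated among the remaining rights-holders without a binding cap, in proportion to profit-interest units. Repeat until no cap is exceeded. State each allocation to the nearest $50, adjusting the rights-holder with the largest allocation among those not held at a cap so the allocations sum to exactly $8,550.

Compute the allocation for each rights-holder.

Dube: $1,700 · Tam: $4,000 · Haddad: $1,100 · Lindqvist: $300 · Andrade: $1,450

Sum of profit-interest units: 35.
Proportional shares (ignoring caps): Dube 1,465.71; Tam 3,420.00; Haddad 2,198.57; Lindqvist 244.29; Andrade 1,221.43.
Capped: Haddad ($1,100); remaining pool $7,450 reallocated over remaining profit-interest units 26.
Shares after redistribution: Dube 1,719.23 → $1,700; Tam 4,011.54 → $4,000; Lindqvist 286.54 → $300; Andrade 1,432.69 → $1,450.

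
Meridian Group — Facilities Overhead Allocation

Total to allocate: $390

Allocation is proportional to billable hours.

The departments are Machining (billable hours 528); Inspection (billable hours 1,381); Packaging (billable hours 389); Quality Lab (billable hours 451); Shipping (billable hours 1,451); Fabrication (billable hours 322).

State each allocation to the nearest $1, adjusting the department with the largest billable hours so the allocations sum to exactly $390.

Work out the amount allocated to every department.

Machining: $46 | Inspection: $119 | Packaging: $34 | Quality Lab: $39 | Shipping: $124 | Fabrication: $28

Combined billable hours = 4,522.
Proportional shares: Machining 528/4,522 × $390 = 45.54; Inspection 1,381/4,522 × $390 = 119.10; Packaging 389/4,522 × $390 = 33.55; Quality Lab 451/4,522 × $390 = 38.90; Shipping 1,451/4,522 × $390 = 125.14; Fabrication 322/4,522 × $390 = 27.77.
Rounded to nearest $1: Machining $46; Inspection $119; Packaging $34; Quality Lab $39; Shipping $125; Fabrication $28. Sum = $391.
Difference $390 − $391 = −$1 applied to largest billable hours (Shipping): Shipping becomes $124.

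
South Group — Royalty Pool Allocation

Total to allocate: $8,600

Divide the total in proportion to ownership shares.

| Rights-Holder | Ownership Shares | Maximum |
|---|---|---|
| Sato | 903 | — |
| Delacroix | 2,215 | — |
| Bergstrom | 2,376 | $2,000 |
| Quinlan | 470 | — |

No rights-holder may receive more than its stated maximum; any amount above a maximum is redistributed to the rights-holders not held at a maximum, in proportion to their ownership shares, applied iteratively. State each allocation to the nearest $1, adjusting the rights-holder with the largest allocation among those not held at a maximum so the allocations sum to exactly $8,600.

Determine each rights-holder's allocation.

Ownership shares total: 5,964.
Pro-rata shares before constraints: Sato 1,302.11; Delacroix 3,194.00; Bergstrom 3,426.16; Quinlan 677.73.
Capped: Bergstrom ($2,000); remaining pool $6,600 reallocated over remaining ownership shares 3,588.
Shares after redistribution: Sato 1,661.04 → $1,661; Delacroix 4,074.41 → $4,074; Quinlan 864.55 → $865.

Sato: $1,661 · Delacroix: $4,074 · Bergstrom: $2,000 · Quinlan: $865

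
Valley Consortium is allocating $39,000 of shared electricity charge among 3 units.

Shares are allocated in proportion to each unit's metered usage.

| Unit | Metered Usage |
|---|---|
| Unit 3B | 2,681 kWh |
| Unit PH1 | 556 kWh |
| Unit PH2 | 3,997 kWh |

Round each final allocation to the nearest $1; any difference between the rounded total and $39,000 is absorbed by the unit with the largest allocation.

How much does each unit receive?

Total metered usage = 7,234.
Pro-rata amounts: Unit 3B 2,681/7,234 × $39,000 = 14,453.83; Unit PH1 556/7,234 × $39,000 = 2,997.51; Unit PH2 3,997/7,234 × $39,000 = 21,548.66.
At nearest $1: Unit 3B $14,454; Unit PH1 $2,998; Unit PH2 $21,549. Sum = $39,001.
Difference $39,000 − $39,001 = −$1 applied to largest allocation (Unit PH2): Unit PH2 becomes $21,548.

Unit 3B: $14,454 | Unit PH1: $2,998 | Unit PH2: $21,548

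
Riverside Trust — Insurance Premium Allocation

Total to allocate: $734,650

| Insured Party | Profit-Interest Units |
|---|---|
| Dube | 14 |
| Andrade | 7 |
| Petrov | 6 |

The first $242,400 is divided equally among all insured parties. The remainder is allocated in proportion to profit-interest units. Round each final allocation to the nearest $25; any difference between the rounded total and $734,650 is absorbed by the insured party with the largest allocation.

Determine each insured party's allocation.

First tranche $242,400 split equally: $80,800 each.
Remainder $492,250 by profit-interest units (total 27): Dube 255,240.74 → $255,250; Andrade 127,620.37 → $127,625; Petrov 109,388.89 → $109,400.
Rounding difference −$25 on remainder applied to Dube.
Totals: Dube $80,800 + $255,225 = $336,025; Andrade $80,800 + $127,625 = $208,425; Petrov $80,800 + $109,400 = $190,200.

Dube: $336,025; Andrade: $208,425; Petrov: $190,200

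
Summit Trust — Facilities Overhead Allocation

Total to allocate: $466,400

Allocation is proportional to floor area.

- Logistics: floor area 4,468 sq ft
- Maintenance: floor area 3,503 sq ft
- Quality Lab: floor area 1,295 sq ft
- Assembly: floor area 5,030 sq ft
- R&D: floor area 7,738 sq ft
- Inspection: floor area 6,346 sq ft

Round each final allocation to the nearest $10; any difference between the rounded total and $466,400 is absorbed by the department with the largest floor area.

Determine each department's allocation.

Sum of floor area: 4,468 + 3,503 + 1,295 + 5,030 + 7,738 + 6,346 = 28,380.
Raw shares: Logistics 73,427.60; Maintenance 57,568.68; Quality Lab 21,282.17; Assembly 82,663.57; R&D 127,167.13; Inspection 104,290.85.
After rounding ($10): Logistics $73,430; Maintenance $57,570; Quality Lab $21,280; Assembly $82,660; R&D $127,170; Inspection $104,290. Sum = $466,400.
Sum already equals the total — no adjustment.

Logistics: $73,430 | Maintenance: $57,570 | Quality Lab: $21,280 | Assembly: $82,660 | R&D: $127,170 | Inspection: $104,290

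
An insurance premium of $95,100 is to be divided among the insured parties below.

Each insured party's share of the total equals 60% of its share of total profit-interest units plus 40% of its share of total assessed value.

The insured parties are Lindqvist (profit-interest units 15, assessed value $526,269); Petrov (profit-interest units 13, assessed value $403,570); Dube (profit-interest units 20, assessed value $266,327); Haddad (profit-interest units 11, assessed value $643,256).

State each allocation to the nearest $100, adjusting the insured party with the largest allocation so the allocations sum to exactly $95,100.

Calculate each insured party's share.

Lindqvist: $25,400 · Petrov: $20,900 · Dube: $24,900 · Haddad: $23,900

Profit-interest units total 59; assessed value total 1,839,422.
Combined weights (60% profit-interest units + 40% assessed value): Lindqvist 0.2670; Petrov 0.2200; Dube 0.2613; Haddad 0.2517.
Proportional shares: Lindqvist 25,390.24; Petrov 20,918.54; Dube 24,850.12; Haddad 23,941.10.
After rounding ($100): Lindqvist $25,400; Petrov $20,900; Dube $24,900; Haddad $23,900. Sum = $95,100.
Sum already equals the total — no adjustment.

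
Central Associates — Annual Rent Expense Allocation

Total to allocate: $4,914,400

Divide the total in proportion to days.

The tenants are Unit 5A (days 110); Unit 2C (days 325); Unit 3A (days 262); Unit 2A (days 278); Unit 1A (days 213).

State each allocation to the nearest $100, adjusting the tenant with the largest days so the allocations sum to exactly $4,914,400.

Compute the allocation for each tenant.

Combined days = 1,188.
Pro-rata amounts: Unit 5A 110/1,188 × $4,914,400 = 455,037.04; Unit 2C 325/1,188 × $4,914,400 = 1,344,427.61; Unit 3A 262/1,188 × $4,914,400 = 1,083,815.49; Unit 2A 278/1,188 × $4,914,400 = 1,150,002.69; Unit 1A 213/1,188 × $4,914,400 = 881,117.17.
Rounded to nearest $100: Unit 5A $455,000; Unit 2C $1,344,400; Unit 3A $1,083,800; Unit 2A $1,150,000; Unit 1A $881,100. Sum = $4,914,300.
Difference $4,914,400 − $4,914,300 = +$100 applied to largest days (Unit 2C): Unit 2C becomes $1,344,500.

Unit 5A: $455,000 | Unit 2C: $1,344,500 | Unit 3A: $1,083,800 | Unit 2A: $1,150,000 | Unit 1A: $881,100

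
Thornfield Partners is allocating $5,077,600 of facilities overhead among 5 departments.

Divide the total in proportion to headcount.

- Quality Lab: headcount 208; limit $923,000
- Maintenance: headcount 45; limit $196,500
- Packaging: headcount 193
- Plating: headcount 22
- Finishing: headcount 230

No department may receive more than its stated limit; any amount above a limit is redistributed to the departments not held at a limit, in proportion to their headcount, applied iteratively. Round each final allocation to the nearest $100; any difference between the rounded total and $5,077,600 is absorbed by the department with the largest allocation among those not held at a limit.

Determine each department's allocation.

Total headcount = 698.
Pro-rata shares before constraints: Quality Lab 1,513,095.70; Maintenance 327,352.44; Packaging 1,403,978.22; Plating 160,038.97; Finishing 1,673,134.67.
Held at cap: Quality Lab ($923,000), Maintenance ($196,500); remaining pool $3,958,100 reallocated over remaining headcount 445.
Remaining shares: Packaging 1,716,659.10 → $1,716,700; Plating 195,681.35 → $195,700; Finishing 2,045,759.55 → $2,045,800.
Rounding difference −$100 applied to Finishing → $2,045,700.

Quality Lab: $923,000 | Maintenance: $196,500 | Packaging: $1,716,700 | Plating: $195,700 | Finishing: $2,045,700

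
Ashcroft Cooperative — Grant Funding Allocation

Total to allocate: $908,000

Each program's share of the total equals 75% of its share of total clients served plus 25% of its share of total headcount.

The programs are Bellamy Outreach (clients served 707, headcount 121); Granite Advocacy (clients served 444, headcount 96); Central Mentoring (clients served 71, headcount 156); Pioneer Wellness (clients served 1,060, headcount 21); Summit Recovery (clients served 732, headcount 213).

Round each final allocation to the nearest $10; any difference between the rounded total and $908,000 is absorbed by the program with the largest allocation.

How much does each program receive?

Clients served total 3,014; headcount total 607.
Blended shares (75% clients served + 25% headcount): Bellamy Outreach 0.2258; Granite Advocacy 0.1500; Central Mentoring 0.0819; Pioneer Wellness 0.2724; Summit Recovery 0.2699.
Pro-rata amounts: Bellamy Outreach 204,993.94; Granite Advocacy 136,220.99; Central Mentoring 74,381.51; Pioneer Wellness 247,355.70; Summit Recovery 245,047.85.
At nearest $10: Bellamy Outreach $204,990; Granite Advocacy $136,220; Central Mentoring $74,380; Pioneer Wellness $247,360; Summit Recovery $245,050. Sum = $908,000.
No rounding difference to absorb.

Bellamy Outreach: $204,990 | Granite Advocacy: $136,220 | Central Mentoring: $74,380 | Pioneer Wellness: $247,360 | Summit Recovery: $245,050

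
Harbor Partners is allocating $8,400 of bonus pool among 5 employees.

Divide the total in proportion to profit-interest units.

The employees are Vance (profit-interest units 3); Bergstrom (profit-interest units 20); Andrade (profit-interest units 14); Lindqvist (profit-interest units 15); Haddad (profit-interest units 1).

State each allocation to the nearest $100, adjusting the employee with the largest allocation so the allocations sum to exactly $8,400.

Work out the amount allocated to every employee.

Profit-interest units total: 53.
Unrounded shares: Vance 3/53 × $8,400 = 475.47; Bergstrom 20/53 × $8,400 = 3,169.81; Andrade 14/53 × $8,400 = 2,218.87; Lindqvist 15/53 × $8,400 = 2,377.36; Haddad 1/53 × $8,400 = 158.49.
Rounded to nearest $100: Vance $500; Bergstrom $3,200; Andrade $2,200; Lindqvist $2,400; Haddad $200. Sum = $8,500.
Difference $8,400 − $8,500 = −$100 applied to largest allocation (Bergstrom): Bergstrom becomes $3,100.

Vance: $500; Bergstrom: $3,100; Andrade: $2,200; Lindqvist: $2,400; Haddad: $200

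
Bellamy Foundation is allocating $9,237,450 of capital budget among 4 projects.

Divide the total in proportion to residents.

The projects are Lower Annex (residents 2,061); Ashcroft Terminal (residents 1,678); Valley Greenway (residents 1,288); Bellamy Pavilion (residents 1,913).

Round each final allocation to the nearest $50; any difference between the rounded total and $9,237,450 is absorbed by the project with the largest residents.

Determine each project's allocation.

Total residents = 2,061 + 1,678 + 1,288 + 1,913 = 6,940.
Proportional shares: Lower Annex 2,743,283.06; Ashcroft Terminal 2,233,492.95; Valley Greenway 1,714,385.53; Bellamy Pavilion 2,546,288.45.
At nearest $50: Lower Annex $2,743,300; Ashcroft Terminal $2,233,500; Valley Greenway $1,714,400; Bellamy Pavilion $2,546,300. Sum = $9,237,500.
Difference $9,237,450 − $9,237,500 = −$50 applied to largest residents (Lower Annex): Lower Annex becomes $2,743,250.

Lower Annex: $2,743,250; Ashcroft Terminal: $2,233,500; Valley Greenway: $1,714,400; Bellamy Pavilion: $2,546,300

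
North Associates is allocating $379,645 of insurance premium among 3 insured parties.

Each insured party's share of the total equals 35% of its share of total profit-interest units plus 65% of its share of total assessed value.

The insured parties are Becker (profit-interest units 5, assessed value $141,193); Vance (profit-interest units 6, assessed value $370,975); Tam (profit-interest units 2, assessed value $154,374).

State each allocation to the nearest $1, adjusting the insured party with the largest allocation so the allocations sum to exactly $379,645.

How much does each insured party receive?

Becker: $103,379; Vance: $198,671; Tam: $77,595

Totals — profit-interest units 13, assessed value 666,542.
Composite weights (35% profit-interest units + 65% assessed value): Becker 0.2723; Vance 0.5233; Tam 0.2044.
Raw shares: Becker 103,378.97; Vance 198,670.79; Tam 77,595.24.
At nearest $1: Becker $103,379; Vance $198,671; Tam $77,595. Sum = $379,645.
No rounding difference to absorb.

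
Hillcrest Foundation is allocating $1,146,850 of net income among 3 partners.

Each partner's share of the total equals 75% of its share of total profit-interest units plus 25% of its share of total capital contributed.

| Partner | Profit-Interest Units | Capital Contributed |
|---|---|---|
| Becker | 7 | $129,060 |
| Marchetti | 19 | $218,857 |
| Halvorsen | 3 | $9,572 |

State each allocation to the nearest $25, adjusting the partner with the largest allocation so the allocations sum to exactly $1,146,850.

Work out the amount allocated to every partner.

Profit-interest units total 29; capital contributed total 357,489.
Composite weights (75% profit-interest units + 25% capital contributed): Becker 0.2713; Marchetti 0.6444; Halvorsen 0.0843.
Unrounded shares: Becker 311,127.80; Marchetti 739,065.55; Halvorsen 96,656.65.
At nearest $25: Becker $311,125; Marchetti $739,075; Halvorsen $96,650. Sum = $1,146,850.
Rounded total matches; no reconciliation needed.

Becker: $311,125 | Marchetti: $739,075 | Halvorsen: $96,650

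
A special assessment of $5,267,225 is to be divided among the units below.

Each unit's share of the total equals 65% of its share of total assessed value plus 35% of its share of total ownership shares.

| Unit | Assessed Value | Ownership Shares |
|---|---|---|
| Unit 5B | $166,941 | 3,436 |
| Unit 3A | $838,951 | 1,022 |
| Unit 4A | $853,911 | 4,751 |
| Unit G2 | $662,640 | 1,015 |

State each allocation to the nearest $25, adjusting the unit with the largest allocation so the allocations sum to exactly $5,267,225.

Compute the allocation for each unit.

Unit 5B: $846,150 | Unit 3A: $1,322,975 | Unit 4A: $2,015,675 | Unit G2: $1,082,425

Assessed value total 2,522,443; ownership shares total 10,224.
Combined weights (65% assessed value + 35% ownership shares): Unit 5B 0.1606; Unit 3A 0.2512; Unit 4A 0.3827; Unit G2 0.2055.
Unrounded shares: Unit 5B 846,146.36; Unit 3A 1,322,983.74; Unit 4A 2,015,679.18; Unit G2 1,082,415.72.
At nearest $25: Unit 5B $846,150; Unit 3A $1,322,975; Unit 4A $2,015,675; Unit G2 $1,082,425. Sum = $5,267,225.
Sum already equals the total — no adjustment.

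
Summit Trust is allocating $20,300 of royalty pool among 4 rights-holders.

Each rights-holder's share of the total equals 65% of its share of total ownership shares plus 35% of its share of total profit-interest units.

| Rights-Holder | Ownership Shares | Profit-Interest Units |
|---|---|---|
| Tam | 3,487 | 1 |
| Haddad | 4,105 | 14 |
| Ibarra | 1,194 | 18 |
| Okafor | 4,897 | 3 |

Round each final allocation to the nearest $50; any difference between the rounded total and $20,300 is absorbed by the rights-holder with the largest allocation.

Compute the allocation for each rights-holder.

Tam: $3,550; Haddad: $6,750; Ibarra: $4,700; Okafor: $5,300

Totals — ownership shares 13,683, profit-interest units 36.
Composite weights (65% ownership shares + 35% profit-interest units): Tam 0.1754; Haddad 0.3311; Ibarra 0.2317; Okafor 0.2618.
Pro-rata amounts: Tam 3,560.00; Haddad 6,721.65; Ibarra 4,703.92; Okafor 5,314.43.
Rounded to nearest $50: Tam $3,550; Haddad $6,700; Ibarra $4,700; Okafor $5,300. Sum = $20,250.
Difference $20,300 − $20,250 = +$50 applied to largest allocation (Haddad): Haddad becomes $6,750.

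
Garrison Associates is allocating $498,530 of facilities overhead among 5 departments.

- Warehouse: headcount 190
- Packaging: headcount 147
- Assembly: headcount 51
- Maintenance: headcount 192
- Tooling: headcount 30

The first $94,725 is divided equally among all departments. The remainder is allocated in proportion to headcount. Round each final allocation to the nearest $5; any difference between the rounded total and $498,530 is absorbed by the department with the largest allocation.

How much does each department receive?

Warehouse: $144,720 · Packaging: $116,255 · Assembly: $52,705 · Maintenance: $146,045 · Tooling: $38,805

Equal tier: $94,725 ÷ 5 = $18,945 apiece.
Remainder $403,805 by headcount (total 610): Warehouse 125,775.33 → $125,775; Packaging 97,310.39 → $97,310; Assembly 33,760.75 → $33,760; Maintenance 127,099.28 → $127,100; Tooling 19,859.26 → $19,860.
Totals: Warehouse $18,945 + $125,775 = $144,720; Packaging $18,945 + $97,310 = $116,255; Assembly $18,945 + $33,760 = $52,705; Maintenance $18,945 + $127,100 = $146,045; Tooling $18,945 + $19,860 = $38,805.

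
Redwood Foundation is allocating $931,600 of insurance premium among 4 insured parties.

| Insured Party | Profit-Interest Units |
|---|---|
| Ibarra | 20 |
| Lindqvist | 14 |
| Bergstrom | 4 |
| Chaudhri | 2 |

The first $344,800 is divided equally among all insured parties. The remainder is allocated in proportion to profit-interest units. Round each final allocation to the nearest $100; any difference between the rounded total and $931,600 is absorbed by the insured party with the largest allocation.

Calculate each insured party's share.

Ibarra: $379,600 · Lindqvist: $291,600 · Bergstrom: $144,900 · Chaudhri: $115,500

Equal tier: $344,800 ÷ 4 = $86,200 apiece.
Remainder $586,800 by profit-interest units (total 40): Ibarra 293,400.00 → $293,400; Lindqvist 205,380.00 → $205,400; Bergstrom 58,680.00 → $58,700; Chaudhri 29,340.00 → $29,300.
Totals: Ibarra $86,200 + $293,400 = $379,600; Lindqvist $86,200 + $205,400 = $291,600; Bergstrom $86,200 + $58,700 = $144,900; Chaudhri $86,200 + $29,300 = $115,500.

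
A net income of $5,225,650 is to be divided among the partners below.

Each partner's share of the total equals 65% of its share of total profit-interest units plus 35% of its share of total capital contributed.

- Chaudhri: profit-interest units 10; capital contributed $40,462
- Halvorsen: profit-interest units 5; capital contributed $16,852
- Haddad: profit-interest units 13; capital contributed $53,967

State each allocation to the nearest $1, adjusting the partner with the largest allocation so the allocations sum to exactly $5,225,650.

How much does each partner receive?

Chaudhri: $1,878,117; Halvorsen: $883,523; Haddad: $2,464,010

Profit-interest units total 28; capital contributed total 111,281.
Combined weights (65% profit-interest units + 35% capital contributed): Chaudhri 0.3594; Halvorsen 0.1691; Haddad 0.4715.
Raw shares: Chaudhri 1,878,117.29; Halvorsen 883,522.53; Haddad 2,464,010.18.
At nearest $1: Chaudhri $1,878,117; Halvorsen $883,523; Haddad $2,464,010. Sum = $5,225,650.
No rounding difference to absorb.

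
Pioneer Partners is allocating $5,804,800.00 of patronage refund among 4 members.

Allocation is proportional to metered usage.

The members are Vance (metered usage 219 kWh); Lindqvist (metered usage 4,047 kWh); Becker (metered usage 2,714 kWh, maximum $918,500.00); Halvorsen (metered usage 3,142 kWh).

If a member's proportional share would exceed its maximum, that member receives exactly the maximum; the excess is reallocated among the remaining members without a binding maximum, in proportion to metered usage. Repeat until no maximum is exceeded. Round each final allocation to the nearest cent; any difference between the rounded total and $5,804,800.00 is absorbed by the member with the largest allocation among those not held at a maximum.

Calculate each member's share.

Vance: $144,451.90; Lindqvist: $2,669,392.03; Becker: $918,500.00; Halvorsen: $2,072,456.07

Sum of metered usage: 10,122.
Pro-rata shares before constraints: Vance 125,592.8868; Lindqvist 2,320,887.7297; Becker 1,556,434.2225; Halvorsen 1,801,885.1610.
Cap binds for Becker ($918,500.00); residual $4,886,300.00 reallocated over remaining metered usage 7,408.
Shares after redistribution: Vance 144,451.9033 → $144,451.90; Lindqvist 2,669,392.0221 → $2,669,392.02; Halvorsen 2,072,456.0745 → $2,072,456.07.
Rounding difference +$0.01 applied to Lindqvist → $2,669,392.03.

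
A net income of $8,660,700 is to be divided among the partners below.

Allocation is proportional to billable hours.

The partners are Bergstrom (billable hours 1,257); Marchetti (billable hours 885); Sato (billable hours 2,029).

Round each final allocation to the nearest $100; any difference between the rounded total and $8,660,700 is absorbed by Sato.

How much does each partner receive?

Bergstrom: $2,610,000 · Marchetti: $1,837,600 · Sato: $4,213,100

Sum of billable hours: 4,171.
Raw shares: Bergstrom 1,257/4,171 × $8,660,700 = 2,610,045.53; Marchetti 885/4,171 × $8,660,700 = 1,837,621.55; Sato 2,029/4,171 × $8,660,700 = 4,213,032.92.
After rounding ($100): Bergstrom $2,610,000; Marchetti $1,837,600; Sato $4,213,000. Sum = $8,660,600.
Difference $8,660,700 − $8,660,600 = +$100 applied to Sato: Sato becomes $4,213,100.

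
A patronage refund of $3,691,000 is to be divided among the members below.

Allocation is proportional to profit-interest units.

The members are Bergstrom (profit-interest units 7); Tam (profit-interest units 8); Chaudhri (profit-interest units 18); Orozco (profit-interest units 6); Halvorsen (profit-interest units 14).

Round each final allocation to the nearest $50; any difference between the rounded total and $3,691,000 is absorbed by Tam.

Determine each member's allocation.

Profit-interest units total: 53.
Proportional shares: Bergstrom 7/53 × $3,691,000 = 487,490.57; Tam 8/53 × $3,691,000 = 557,132.08; Chaudhri 18/53 × $3,691,000 = 1,253,547.17; Orozco 6/53 × $3,691,000 = 417,849.06; Halvorsen 14/53 × $3,691,000 = 974,981.13.
After rounding ($50): Bergstrom $487,500; Tam $557,150; Chaudhri $1,253,550; Orozco $417,850; Halvorsen $975,000. Sum = $3,691,050.
Difference $3,691,000 − $3,691,050 = −$50 applied to Tam: Tam becomes $557,100.

Bergstrom: $487,500; Tam: $557,100; Chaudhri: $1,253,550; Orozco: $417,850; Halvorsen: $975,000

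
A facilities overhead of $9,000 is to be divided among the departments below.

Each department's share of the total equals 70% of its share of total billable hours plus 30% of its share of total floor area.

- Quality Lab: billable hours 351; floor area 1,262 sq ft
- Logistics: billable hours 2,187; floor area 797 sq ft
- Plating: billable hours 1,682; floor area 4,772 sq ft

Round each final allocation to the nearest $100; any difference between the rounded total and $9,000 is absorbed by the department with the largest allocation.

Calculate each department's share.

Quality Lab: $1,000 · Logistics: $3,600 · Plating: $4,400

Totals — billable hours 4,220, floor area 6,831.
Combined weights (70% billable hours + 30% floor area): Quality Lab 0.1136; Logistics 0.3978; Plating 0.4886.
Pro-rata amounts: Quality Lab 1,022.82; Logistics 3,579.97; Plating 4,397.21.
At nearest $100: Quality Lab $1,000; Logistics $3,600; Plating $4,400. Sum = $9,000.
Sum already equals the total — no adjustment.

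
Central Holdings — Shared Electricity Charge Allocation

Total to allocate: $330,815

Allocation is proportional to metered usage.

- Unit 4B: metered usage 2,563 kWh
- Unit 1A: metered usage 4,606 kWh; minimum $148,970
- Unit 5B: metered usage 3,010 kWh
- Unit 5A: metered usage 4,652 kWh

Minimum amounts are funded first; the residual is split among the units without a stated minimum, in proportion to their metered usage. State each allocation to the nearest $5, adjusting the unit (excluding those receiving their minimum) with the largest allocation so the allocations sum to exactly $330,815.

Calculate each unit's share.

Unit 4B: $45,580 · Unit 1A: $148,970 · Unit 5B: $53,530 · Unit 5A: $82,735

Guaranteed amounts: Unit 1A $148,970. Residual $181,845.
Residual split over remaining metered usage 10,225: Unit 4B 45,581.29 → $45,580; Unit 5B 53,530.90 → $53,530; Unit 5A 82,732.81 → $82,735.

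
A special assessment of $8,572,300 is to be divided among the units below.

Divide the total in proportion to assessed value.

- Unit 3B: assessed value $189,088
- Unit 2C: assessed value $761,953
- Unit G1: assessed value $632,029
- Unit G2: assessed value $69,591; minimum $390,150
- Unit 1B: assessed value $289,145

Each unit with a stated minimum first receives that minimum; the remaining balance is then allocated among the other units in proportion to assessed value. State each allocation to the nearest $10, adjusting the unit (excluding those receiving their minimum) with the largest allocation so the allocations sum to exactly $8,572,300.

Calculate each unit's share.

Unit 3B: $826,370 | Unit 2C: $3,329,970 | Unit G1: $2,762,160 | Unit G2: $390,150 | Unit 1B: $1,263,650

Guaranteed amounts: Unit G2 $390,150. Remaining pool $8,182,150.
Remaining pool split over remaining assessed value 1,872,215: Unit 3B 826,372.17 → $826,370; Unit 2C 3,329,966.77 → $3,329,970; Unit G1 2,762,159.30 → $2,762,160; Unit 1B 1,263,651.75 → $1,263,650.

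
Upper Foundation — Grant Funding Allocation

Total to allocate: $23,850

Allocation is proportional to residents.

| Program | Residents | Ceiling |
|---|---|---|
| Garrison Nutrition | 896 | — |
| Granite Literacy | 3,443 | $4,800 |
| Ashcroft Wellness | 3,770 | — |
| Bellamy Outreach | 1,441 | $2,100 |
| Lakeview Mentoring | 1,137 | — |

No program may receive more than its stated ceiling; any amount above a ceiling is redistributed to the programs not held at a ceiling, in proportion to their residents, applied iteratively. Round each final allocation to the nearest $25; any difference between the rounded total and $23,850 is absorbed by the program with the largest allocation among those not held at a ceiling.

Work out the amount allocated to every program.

Combined residents = 10,687.
Unconstrained shares: Garrison Nutrition 1,999.59; Granite Literacy 7,683.69; Ashcroft Wellness 8,413.45; Bellamy Outreach 3,215.86; Lakeview Mentoring 2,537.42.
Capped: Granite Literacy ($4,800), Bellamy Outreach ($2,100); residual $16,950 reallocated over remaining residents 5,803.
Redistributed shares: Garrison Nutrition 2,617.13 → $2,625; Ashcroft Wellness 11,011.80 → $11,000; Lakeview Mentoring 3,321.07 → $3,325.

Garrison Nutrition: $2,625 | Granite Literacy: $4,800 | Ashcroft Wellness: $11,000 | Bellamy Outreach: $2,100 | Lakeview Mentoring: $3,325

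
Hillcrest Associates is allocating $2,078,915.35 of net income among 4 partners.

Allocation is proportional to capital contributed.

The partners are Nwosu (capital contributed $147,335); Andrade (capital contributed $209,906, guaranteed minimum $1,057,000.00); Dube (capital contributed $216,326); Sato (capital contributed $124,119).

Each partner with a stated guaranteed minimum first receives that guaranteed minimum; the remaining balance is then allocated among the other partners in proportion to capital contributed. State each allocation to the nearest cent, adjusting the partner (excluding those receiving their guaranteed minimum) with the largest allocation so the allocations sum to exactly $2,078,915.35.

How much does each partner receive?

Nwosu: $308,671.73 · Andrade: $1,057,000.00 · Dube: $453,210.18 · Sato: $260,033.44

Fund the minimums — Andrade $1,057,000.00. Residual $1,021,915.35.
Residual split over remaining capital contributed 487,780: Nwosu 308,671.7333 → $308,671.73; Dube 453,210.1767 → $453,210.18; Sato 260,033.4399 → $260,033.44.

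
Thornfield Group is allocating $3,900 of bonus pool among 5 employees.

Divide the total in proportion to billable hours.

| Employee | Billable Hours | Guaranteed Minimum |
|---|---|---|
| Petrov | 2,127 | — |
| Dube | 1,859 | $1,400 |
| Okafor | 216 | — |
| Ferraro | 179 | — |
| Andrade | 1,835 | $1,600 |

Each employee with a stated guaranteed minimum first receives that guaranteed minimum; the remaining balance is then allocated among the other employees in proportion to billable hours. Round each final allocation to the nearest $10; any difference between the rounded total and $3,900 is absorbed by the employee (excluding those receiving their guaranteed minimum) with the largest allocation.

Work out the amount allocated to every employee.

Petrov: $760 | Dube: $1,400 | Okafor: $80 | Ferraro: $60 | Andrade: $1,600

Minimums first: Dube $1,400; Andrade $1,600. Remaining pool $900.
Remaining pool split over remaining billable hours 2,522: Petrov 759.04 → $760; Okafor 77.08 → $80; Ferraro 63.88 → $60.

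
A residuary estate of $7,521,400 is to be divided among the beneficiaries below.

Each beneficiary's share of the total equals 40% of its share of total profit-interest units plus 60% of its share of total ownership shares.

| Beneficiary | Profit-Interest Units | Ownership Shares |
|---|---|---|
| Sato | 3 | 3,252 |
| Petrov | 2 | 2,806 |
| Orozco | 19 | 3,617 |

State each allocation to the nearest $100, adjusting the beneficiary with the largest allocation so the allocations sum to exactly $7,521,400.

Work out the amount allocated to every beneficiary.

Profit-interest units total 24; ownership shares total 9,675.
Combined weights (40% profit-interest units + 60% ownership shares): Sato 0.2517; Petrov 0.2073; Orozco 0.5410.
Raw shares: Sato 1,892,943.97; Petrov 1,559,553.54; Orozco 4,068,902.48.
Rounded to nearest $100: Sato $1,892,900; Petrov $1,559,600; Orozco $4,068,900. Sum = $7,521,400.
Sum already equals the total — no adjustment.

Sato: $1,892,900; Petrov: $1,559,600; Orozco: $4,068,900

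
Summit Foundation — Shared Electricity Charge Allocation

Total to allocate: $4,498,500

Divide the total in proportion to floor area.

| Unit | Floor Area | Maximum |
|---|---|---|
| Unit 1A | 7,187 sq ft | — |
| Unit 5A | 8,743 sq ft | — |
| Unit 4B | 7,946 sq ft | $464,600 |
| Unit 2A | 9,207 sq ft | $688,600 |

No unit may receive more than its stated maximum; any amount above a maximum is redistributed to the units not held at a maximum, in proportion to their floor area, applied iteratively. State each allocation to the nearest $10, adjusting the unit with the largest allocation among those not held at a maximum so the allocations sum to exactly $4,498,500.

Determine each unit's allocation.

Unit 1A: $1,509,270 | Unit 5A: $1,836,030 | Unit 4B: $464,600 | Unit 2A: $688,600

Sum of floor area: 33,083.
Pro-rata shares before constraints: Unit 1A 977,260.81; Unit 5A 1,188,839.75; Unit 4B 1,080,466.74; Unit 2A 1,251,932.70.
Capped: Unit 4B ($464,600), Unit 2A ($688,600); remaining pool $3,345,300 reallocated over remaining floor area 15,930.
Shares after redistribution: Unit 1A 1,509,270.00 → $1,509,270; Unit 5A 1,836,030.00 → $1,836,030.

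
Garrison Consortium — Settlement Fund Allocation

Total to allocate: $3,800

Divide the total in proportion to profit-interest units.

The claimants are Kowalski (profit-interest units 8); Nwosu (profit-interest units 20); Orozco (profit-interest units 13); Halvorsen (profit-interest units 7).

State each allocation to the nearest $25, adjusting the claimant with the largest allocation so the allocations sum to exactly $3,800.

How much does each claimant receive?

Sum of profit-interest units: 48.
Proportional shares: Kowalski 8/48 × $3,800 = 633.33; Nwosu 20/48 × $3,800 = 1,583.33; Orozco 13/48 × $3,800 = 1,029.17; Halvorsen 7/48 × $3,800 = 554.17.
Rounded to nearest $25: Kowalski $625; Nwosu $1,575; Orozco $1,025; Halvorsen $550. Sum = $3,775.
Difference $3,800 − $3,775 = +$25 applied to largest allocation (Nwosu): Nwosu becomes $1,600.

Kowalski: $625 | Nwosu: $1,600 | Orozco: $1,025 | Halvorsen: $550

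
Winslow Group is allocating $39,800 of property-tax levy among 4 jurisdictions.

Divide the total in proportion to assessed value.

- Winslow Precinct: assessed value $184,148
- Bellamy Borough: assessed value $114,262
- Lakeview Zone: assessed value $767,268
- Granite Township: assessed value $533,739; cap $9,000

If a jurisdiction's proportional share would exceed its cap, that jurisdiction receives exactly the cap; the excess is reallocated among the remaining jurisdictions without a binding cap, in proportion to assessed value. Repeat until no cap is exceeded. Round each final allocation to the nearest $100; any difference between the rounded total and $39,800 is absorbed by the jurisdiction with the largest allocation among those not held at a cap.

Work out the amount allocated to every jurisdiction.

Winslow Precinct: $5,300 | Bellamy Borough: $3,300 | Lakeview Zone: $22,200 | Granite Township: $9,000

Combined assessed value = 1,599,417.
Unconstrained shares: Winslow Precinct 4,582.35; Bellamy Borough 2,843.30; Lakeview Zone 19,092.75; Granite Township 13,281.60.
Capped: Granite Township ($9,000); balance $30,800 reallocated over remaining assessed value 1,065,678.
Remaining shares: Winslow Precinct 5,322.21 → $5,300; Bellamy Borough 3,302.38 → $3,300; Lakeview Zone 22,175.42 → $22,200.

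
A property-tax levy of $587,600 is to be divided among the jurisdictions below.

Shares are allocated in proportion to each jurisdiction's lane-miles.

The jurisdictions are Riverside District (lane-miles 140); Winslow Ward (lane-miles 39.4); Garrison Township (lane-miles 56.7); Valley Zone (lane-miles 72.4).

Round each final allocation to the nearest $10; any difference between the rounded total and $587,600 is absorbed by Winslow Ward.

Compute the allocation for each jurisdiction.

Sum of lane-miles: 308.5.
Proportional shares: Riverside District 140/308.5 × $587,600 = 266,658.02; Winslow Ward 39.4/308.5 × $587,600 = 75,045.19; Garrison Township 56.7/308.5 × $587,600 = 107,996.50; Valley Zone 72.4/308.5 × $587,600 = 137,900.29.
Rounded to nearest $10: Riverside District $266,660; Winslow Ward $75,050; Garrison Township $108,000; Valley Zone $137,900. Sum = $587,610.
Difference $587,600 − $587,610 = −$10 applied to Winslow Ward: Winslow Ward becomes $75,040.

Riverside District: $266,660 | Winslow Ward: $75,040 | Garrison Township: $108,000 | Valley Zone: $137,900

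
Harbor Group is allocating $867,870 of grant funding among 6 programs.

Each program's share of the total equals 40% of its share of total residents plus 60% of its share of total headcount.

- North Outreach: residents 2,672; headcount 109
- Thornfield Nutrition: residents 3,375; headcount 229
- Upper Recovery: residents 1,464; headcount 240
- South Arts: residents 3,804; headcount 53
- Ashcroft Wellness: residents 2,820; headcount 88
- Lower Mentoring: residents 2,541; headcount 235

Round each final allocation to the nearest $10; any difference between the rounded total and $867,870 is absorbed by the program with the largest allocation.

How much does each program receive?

North Outreach: $115,120 | Thornfield Nutrition: $195,240 | Upper Recovery: $161,480 | South Arts: $108,120 | Ashcroft Wellness: $106,740 | Lower Mentoring: $181,170

Residents total 16,676; headcount total 954.
Combined weights (40% residents + 60% headcount): North Outreach 0.1326; Thornfield Nutrition 0.2250; Upper Recovery 0.1861; South Arts 0.1246; Ashcroft Wellness 0.1230; Lower Mentoring 0.2087.
Raw shares: North Outreach 115,119.11; Thornfield Nutrition 195,253.24; Upper Recovery 161,475.66; South Arts 108,117.71; Ashcroft Wellness 106,737.62; Lower Mentoring 181,166.66.
After rounding ($10): North Outreach $115,120; Thornfield Nutrition $195,250; Upper Recovery $161,480; South Arts $108,120; Ashcroft Wellness $106,740; Lower Mentoring $181,170. Sum = $867,880.
Difference $867,870 − $867,880 = −$10 applied to largest allocation (Thornfield Nutrition): Thornfield Nutrition becomes $195,240.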